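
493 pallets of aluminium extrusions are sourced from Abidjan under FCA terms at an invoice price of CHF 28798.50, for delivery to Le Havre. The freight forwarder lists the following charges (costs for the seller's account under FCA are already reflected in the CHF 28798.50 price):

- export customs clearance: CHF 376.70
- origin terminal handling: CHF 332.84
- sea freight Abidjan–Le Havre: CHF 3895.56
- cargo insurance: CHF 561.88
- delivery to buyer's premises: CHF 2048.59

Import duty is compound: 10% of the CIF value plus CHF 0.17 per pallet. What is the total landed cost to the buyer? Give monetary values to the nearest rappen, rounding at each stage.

Total landed cost: CHF 39080.06

FCA: the seller delivers export-cleared goods to the carrier; the buyer bears costs from that point.
Already in the invoice (seller's account under FCA): export clearance — exclude.
CIF value = FCA price + origin terminal + freight + insurance = 28798.50 + 332.84 + 3895.56 + 561.88 = 33588.78
Ad valorem component: 33588.78 × 10% = 3358.88
Specific component: 493 × 0.17 = 83.81
Import duty = 3358.88 + 83.81 = 3442.69
Buyer bears: origin terminal 332.84 + freight 3895.56 + insurance 561.88 + delivery 2048.59 + duty 3442.69 = 10281.56
Landed cost = invoice 28798.50 + 10281.56 = 39080.06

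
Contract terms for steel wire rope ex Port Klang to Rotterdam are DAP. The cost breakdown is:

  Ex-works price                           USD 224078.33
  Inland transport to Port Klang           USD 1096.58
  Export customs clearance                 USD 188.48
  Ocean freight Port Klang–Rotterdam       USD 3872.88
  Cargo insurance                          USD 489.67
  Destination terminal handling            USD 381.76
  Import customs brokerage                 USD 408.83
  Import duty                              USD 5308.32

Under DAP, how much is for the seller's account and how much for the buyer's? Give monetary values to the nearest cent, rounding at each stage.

Seller: USD 230107.70; buyer: USD 5717.15

DAP: the seller bears all costs to the named destination except import duty and clearance.
Seller's account: goods 224078.33 + inland to port 1096.58 + export clearance 188.48 + freight 3872.88 + insurance 489.67 + destination terminal 381.76 = 230107.70
Buyer's account: brokerage 408.83 + duty 5308.32 = 5717.15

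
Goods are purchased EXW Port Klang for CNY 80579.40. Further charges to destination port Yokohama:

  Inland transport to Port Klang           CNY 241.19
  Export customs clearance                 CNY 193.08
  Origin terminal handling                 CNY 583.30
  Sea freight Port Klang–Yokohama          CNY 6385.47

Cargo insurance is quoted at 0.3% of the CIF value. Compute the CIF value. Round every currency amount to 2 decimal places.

Let C be the CIF value. C = EXW price + pre-shipment costs + freight + 0.3% × C
C − 0.3% × C = 80579.40 + 241.19 + 193.08 + 583.30 + 6385.47
0.997 × C = 87982.44
C = 87982.44 / 0.997 = 88247.18
Insurance premium = 0.3% × 88247.18 = 264.74

CIF value: CNY 88247.18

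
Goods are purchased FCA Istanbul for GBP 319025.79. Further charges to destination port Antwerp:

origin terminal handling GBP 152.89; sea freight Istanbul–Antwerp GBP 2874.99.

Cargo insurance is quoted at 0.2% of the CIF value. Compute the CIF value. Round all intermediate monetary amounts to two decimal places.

Let C be the CIF value. C = FCA price + pre-shipment costs + freight + 0.2% × C
C − 0.2% × C = 319025.79 + 152.89 + 2874.99
0.998 × C = 322053.67
C = 322053.67 / 0.998 = 322699.07
Insurance premium = 0.2% × 322699.07 = 645.40

CIF value: GBP 322699.07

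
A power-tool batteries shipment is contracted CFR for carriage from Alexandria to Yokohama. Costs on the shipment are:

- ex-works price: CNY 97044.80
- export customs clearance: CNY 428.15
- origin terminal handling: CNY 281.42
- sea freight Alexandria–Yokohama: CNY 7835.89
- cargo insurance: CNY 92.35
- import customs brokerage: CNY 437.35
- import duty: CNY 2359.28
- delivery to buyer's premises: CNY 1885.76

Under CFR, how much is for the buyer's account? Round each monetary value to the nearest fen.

CFR: the seller pays costs through ocean freight to the destination port, but not insurance.
Seller's account: goods 97044.80 + export clearance 428.15 + origin terminal 281.42 + freight 7835.89 = 105590.26
Buyer's account: insurance 92.35 + brokerage 437.35 + duty 2359.28 + delivery 1885.76 = 4774.74

Buyer's account: CNY 4774.74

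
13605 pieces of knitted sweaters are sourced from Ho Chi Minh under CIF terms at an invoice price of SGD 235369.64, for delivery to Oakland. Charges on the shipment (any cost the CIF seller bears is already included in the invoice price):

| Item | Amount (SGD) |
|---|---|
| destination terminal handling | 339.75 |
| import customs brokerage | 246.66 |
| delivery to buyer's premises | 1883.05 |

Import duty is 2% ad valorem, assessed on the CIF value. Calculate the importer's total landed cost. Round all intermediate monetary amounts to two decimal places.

CIF: the seller pays costs through ocean freight and marine insurance to the destination port.
The CIF price already equals the CIF value: 235369.64
Import duty = 235369.64 × 2% = 4707.39
Buyer bears: destination terminal 339.75 + brokerage 246.66 + delivery 1883.05 + duty 4707.39 = 7176.85
Landed cost = invoice 235369.64 + 7176.85 = 242546.49

Total landed cost: SGD 242546.49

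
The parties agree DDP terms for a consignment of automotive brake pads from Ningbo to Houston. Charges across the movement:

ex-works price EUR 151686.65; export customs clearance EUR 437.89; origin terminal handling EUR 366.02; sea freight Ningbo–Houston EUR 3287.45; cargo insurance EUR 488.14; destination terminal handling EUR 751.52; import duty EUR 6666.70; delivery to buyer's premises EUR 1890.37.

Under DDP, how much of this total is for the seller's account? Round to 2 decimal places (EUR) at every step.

DDP: the seller bears all costs including import duty.
Seller's account: goods 151686.65 + export clearance 437.89 + origin terminal 366.02 + freight 3287.45 + insurance 488.14 + destination terminal 751.52 + duty 6666.70 + delivery 1890.37 = 165574.74
Buyer's account: 0.00

Seller's account: EUR 165574.74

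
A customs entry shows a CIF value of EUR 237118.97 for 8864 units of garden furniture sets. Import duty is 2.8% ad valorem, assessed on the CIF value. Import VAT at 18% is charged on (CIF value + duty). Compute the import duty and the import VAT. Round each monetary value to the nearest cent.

Import duty: EUR 6639.33; import VAT: EUR 43876.49

Import duty = 237118.97 × 2.8% = 6639.33
VAT base = CIF + duty = 237118.97 + 6639.33 = 243758.30
Import VAT = 243758.30 × 18% = 43876.49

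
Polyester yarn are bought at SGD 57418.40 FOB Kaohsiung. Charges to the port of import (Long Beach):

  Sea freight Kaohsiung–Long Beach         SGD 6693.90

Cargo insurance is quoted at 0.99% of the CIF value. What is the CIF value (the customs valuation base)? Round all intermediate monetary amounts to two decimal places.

Let C be the CIF value. C = FOB price + freight + 0.99% × C
C − 0.99% × C = 57418.40 + 6693.90
0.9901 × C = 64112.30
C = 64112.30 / 0.9901 = 64753.36
Insurance premium = 0.99% × 64753.36 = 641.06

CIF value: SGD 64753.36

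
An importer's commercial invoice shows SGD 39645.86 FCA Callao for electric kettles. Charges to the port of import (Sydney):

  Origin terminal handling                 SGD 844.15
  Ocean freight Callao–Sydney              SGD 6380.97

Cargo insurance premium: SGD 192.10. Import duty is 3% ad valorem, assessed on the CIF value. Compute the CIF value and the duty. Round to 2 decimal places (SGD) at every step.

CIF = FCA price + pre-shipment costs + freight + insurance
CIF = 39645.86 + 844.15 + 6380.97 + 192.10 = 47063.08
Import duty = 47063.08 × 3% = 1411.89

CIF value: SGD 47063.08; import duty: SGD 1411.89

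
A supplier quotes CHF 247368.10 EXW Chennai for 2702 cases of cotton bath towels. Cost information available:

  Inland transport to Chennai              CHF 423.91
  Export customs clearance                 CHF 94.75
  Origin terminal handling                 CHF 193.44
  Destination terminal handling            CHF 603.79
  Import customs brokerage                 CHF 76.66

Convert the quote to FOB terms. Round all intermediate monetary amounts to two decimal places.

FOB price: CHF 248080.20

Not relevant to the conversion: destination terminal, brokerage — on the buyer under both terms; not part of either seller's price.
From EXW to FOB, the seller additionally bears: inland to port, export clearance, origin terminal.
FOB price = 247368.10 + 423.91 + 94.75 + 193.44 = 248080.20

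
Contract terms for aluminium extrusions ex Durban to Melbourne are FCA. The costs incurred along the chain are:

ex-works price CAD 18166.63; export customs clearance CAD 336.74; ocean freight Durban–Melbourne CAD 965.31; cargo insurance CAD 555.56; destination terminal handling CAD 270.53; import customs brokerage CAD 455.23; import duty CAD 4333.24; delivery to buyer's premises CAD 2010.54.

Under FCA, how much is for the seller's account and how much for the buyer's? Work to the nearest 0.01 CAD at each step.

Seller: CAD 18503.37; buyer: CAD 8590.41

FCA: the seller delivers export-cleared goods to the carrier; the buyer bears costs from that point.
Seller's account: goods 18166.63 + export clearance 336.74 = 18503.37
Buyer's account: freight 965.31 + insurance 555.56 + destination terminal 270.53 + brokerage 455.23 + duty 4333.24 + delivery 2010.54 = 8590.41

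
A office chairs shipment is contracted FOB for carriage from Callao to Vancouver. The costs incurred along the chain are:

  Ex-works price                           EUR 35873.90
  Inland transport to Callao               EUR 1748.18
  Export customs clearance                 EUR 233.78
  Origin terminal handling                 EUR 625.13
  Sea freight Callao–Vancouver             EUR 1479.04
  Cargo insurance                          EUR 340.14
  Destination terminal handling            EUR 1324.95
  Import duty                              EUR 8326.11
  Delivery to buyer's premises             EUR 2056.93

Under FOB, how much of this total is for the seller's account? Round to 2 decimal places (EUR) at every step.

FOB: the seller bears costs until goods are on board at the origin port; the buyer bears freight, insurance and all costs thereafter.
Seller's account: goods 35873.90 + inland to port 1748.18 + export clearance 233.78 + origin terminal 625.13 = 38480.99
Buyer's account: freight 1479.04 + insurance 340.14 + destination terminal 1324.95 + duty 8326.11 + delivery 2056.93 = 13527.17

Seller's account: EUR 38480.99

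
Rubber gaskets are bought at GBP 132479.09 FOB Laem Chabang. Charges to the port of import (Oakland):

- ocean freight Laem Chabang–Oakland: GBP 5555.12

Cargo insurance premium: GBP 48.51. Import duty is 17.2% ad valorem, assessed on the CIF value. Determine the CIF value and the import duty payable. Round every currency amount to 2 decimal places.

CIF value: GBP 138082.72; import duty: GBP 23750.23

CIF = FOB price + freight + insurance
CIF = 132479.09 + 5555.12 + 48.51 = 138082.72
Import duty = 138082.72 × 17.2% = 23750.23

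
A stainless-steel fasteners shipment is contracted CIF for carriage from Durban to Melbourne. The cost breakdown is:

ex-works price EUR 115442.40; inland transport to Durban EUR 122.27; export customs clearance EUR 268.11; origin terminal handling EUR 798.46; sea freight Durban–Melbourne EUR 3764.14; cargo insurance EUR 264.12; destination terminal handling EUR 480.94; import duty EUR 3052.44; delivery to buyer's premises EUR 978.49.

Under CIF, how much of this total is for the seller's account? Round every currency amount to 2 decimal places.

CIF: the seller pays costs through ocean freight and marine insurance to the destination port.
Seller's account: goods 115442.40 + inland to port 122.27 + export clearance 268.11 + origin terminal 798.46 + freight 3764.14 + insurance 264.12 = 120659.50
Buyer's account: destination terminal 480.94 + duty 3052.44 + delivery 978.49 = 4511.87

Seller's account: EUR 120659.50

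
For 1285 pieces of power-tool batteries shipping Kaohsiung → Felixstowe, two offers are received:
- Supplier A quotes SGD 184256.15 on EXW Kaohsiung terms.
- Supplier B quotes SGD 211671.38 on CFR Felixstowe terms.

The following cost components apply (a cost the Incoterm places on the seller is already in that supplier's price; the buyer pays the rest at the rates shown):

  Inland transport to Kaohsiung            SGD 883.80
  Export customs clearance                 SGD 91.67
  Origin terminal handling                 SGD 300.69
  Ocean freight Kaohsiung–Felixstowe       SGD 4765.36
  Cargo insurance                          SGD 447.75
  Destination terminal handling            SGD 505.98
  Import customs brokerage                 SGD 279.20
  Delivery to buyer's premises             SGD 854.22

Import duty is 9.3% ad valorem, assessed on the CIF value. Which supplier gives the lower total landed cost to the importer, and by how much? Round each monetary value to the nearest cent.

Supplier A is cheaper by SGD 23361.47

Supplier A (EXW):
CIF value = EXW price + inland to port + export clearance + origin terminal + freight + insurance = 184256.15 + 883.80 + 91.67 + 300.69 + 4765.36 + 447.75 = 190745.42
Import duty = 190745.42 × 9.3% = 17739.32
Buyer bears (A): 883.80 + 91.67 + 300.69 + 4765.36 + 447.75 + 505.98 + 279.20 + 854.22 = 8128.67
Landed cost (A) = invoice 184256.15 + 8128.67 + duty 17739.32 = 210124.14
Supplier B (CFR):
CIF value = CFR price + insurance = 211671.38 + 447.75 = 212119.13
Import duty = 212119.13 × 9.3% = 19727.08
Buyer bears (B): 447.75 + 505.98 + 279.20 + 854.22 = 2087.15
Landed cost (B) = invoice 211671.38 + 2087.15 + duty 19727.08 = 233485.61
Difference = |210124.14 − 233485.61| = 23361.47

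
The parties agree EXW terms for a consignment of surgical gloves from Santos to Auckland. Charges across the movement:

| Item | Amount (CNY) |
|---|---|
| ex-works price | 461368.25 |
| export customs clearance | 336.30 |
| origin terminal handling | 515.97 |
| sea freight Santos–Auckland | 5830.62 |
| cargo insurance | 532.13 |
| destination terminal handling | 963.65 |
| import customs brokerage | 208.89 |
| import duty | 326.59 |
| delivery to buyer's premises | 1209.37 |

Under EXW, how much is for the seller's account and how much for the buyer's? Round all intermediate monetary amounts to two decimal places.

EXW: the seller makes goods available at their premises; the buyer bears all onward costs.
Seller's account: goods 461368.25 = 461368.25
Buyer's account: export clearance 336.30 + origin terminal 515.97 + freight 5830.62 + insurance 532.13 + destination terminal 963.65 + brokerage 208.89 + duty 326.59 + delivery 1209.37 = 9923.52

Seller: CNY 461368.25; buyer: CNY 9923.52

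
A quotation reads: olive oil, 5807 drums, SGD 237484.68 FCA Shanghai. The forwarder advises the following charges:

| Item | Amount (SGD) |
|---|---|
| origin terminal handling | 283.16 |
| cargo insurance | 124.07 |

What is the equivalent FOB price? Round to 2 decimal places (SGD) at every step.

Not relevant to the conversion: insurance — on the buyer under both terms; not part of either seller's price.
From FCA to FOB, the seller additionally bears: origin terminal.
FOB price = 237484.68 + 283.16 = 237767.84

FOB price: SGD 237767.84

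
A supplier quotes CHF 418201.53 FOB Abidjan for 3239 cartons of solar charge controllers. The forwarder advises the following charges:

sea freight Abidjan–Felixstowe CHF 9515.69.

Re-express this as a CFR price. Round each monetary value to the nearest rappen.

CFR price: CHF 427717.22

From FOB to CFR, the seller additionally bears: freight.
CFR price = 418201.53 + 9515.69 = 427717.22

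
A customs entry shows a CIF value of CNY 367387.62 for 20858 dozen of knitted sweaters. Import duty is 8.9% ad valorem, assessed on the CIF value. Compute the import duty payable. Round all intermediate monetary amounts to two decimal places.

Import duty = 367387.62 × 8.9% = 32697.50

Import duty: CNY 32697.50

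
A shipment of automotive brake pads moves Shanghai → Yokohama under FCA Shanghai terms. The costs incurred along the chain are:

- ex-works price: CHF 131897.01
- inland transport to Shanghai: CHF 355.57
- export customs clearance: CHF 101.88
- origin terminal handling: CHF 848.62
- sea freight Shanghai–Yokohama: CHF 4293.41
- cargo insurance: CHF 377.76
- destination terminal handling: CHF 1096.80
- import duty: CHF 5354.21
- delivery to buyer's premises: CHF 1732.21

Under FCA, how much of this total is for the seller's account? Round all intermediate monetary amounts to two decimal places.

FCA: the seller delivers export-cleared goods to the carrier; the buyer bears costs from that point.
Seller's account: goods 131897.01 + inland to port 355.57 + export clearance 101.88 = 132354.46
Buyer's account: origin terminal 848.62 + freight 4293.41 + insurance 377.76 + destination terminal 1096.80 + duty 5354.21 + delivery 1732.21 = 13703.01

Seller's account: CHF 132354.46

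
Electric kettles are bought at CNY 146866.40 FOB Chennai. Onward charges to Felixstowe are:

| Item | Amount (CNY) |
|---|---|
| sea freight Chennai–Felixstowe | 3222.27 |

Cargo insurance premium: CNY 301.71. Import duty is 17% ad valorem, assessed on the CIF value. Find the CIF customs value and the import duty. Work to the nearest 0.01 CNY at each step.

CIF = FOB price + freight + insurance
CIF = 146866.40 + 3222.27 + 301.71 = 150390.38
Import duty = 150390.38 × 17% = 25566.36

CIF value: CNY 150390.38; import duty: CNY 25566.36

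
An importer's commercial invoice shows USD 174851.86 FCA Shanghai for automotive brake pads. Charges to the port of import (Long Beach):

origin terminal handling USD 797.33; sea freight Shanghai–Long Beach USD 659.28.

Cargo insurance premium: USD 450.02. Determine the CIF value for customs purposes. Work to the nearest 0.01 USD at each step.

CIF = FCA price + pre-shipment costs + freight + insurance
CIF = 174851.86 + 797.33 + 659.28 + 450.02 = 176758.49

CIF value: USD 176758.49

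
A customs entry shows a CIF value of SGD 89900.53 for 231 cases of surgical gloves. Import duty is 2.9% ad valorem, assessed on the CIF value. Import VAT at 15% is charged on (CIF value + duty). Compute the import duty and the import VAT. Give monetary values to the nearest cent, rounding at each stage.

Import duty = 89900.53 × 2.9% = 2607.12
VAT base = CIF + duty = 89900.53 + 2607.12 = 92507.65
Import VAT = 92507.65 × 15% = 13876.15

Import duty: SGD 2607.12; import VAT: SGD 13876.15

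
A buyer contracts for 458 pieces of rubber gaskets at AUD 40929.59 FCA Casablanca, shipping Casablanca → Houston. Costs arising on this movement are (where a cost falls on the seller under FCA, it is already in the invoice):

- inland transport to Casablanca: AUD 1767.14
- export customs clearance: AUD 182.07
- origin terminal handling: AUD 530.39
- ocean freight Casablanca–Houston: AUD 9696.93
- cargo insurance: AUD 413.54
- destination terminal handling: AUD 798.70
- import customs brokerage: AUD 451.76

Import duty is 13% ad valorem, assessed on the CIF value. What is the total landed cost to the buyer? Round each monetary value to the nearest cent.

Total landed cost: AUD 59525.07

FCA: the seller delivers export-cleared goods to the carrier; the buyer bears costs from that point.
Already in the invoice (seller's account under FCA): inland to port, export clearance — exclude.
CIF value = FCA price + origin terminal + freight + insurance = 40929.59 + 530.39 + 9696.93 + 413.54 = 51570.45
Import duty = 51570.45 × 13% = 6704.16
Buyer bears: origin terminal 530.39 + freight 9696.93 + insurance 413.54 + destination terminal 798.70 + brokerage 451.76 + duty 6704.16 = 18595.48
Landed cost = invoice 40929.59 + 18595.48 = 59525.07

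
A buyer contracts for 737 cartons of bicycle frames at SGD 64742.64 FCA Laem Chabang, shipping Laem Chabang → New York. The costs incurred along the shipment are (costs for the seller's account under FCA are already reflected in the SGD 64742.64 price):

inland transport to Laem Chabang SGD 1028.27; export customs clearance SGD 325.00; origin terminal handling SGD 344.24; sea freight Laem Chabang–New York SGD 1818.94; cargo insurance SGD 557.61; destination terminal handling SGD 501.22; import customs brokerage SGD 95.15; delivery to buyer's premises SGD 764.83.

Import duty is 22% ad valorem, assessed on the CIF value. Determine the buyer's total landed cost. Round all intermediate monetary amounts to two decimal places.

FCA: the seller delivers export-cleared goods to the carrier; the buyer bears costs from that point.
Already in the invoice (seller's account under FCA): inland to port, export clearance — exclude.
CIF value = FCA price + origin terminal + freight + insurance = 64742.64 + 344.24 + 1818.94 + 557.61 = 67463.43
Import duty = 67463.43 × 22% = 14841.95
Buyer bears: origin terminal 344.24 + freight 1818.94 + insurance 557.61 + destination terminal 501.22 + brokerage 95.15 + delivery 764.83 + duty 14841.95 = 18923.94
Landed cost = invoice 64742.64 + 18923.94 = 83666.58

Total landed cost: SGD 83666.58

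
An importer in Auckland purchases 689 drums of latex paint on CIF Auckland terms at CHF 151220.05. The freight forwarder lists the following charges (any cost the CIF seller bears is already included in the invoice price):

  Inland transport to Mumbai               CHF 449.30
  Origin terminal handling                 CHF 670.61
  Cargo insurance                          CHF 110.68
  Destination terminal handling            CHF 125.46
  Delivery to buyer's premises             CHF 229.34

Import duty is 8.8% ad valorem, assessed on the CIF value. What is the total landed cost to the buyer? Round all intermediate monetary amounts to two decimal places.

Total landed cost: CHF 164882.21

CIF: the seller pays costs through ocean freight and marine insurance to the destination port.
Already in the invoice (seller's account under CIF): inland to port, origin terminal, insurance — exclude.
The CIF price already equals the CIF value: 151220.05
Import duty = 151220.05 × 8.8% = 13307.36
Buyer bears: destination terminal 125.46 + delivery 229.34 + duty 13307.36 = 13662.16
Landed cost = invoice 151220.05 + 13662.16 = 164882.21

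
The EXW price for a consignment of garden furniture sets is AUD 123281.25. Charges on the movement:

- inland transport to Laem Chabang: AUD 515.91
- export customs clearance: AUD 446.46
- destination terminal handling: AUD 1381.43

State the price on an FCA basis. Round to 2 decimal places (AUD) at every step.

Not relevant to the conversion: destination terminal — on the buyer under both terms; not part of either seller's price.
From EXW to FCA, the seller additionally bears: inland to port, export clearance.
FCA price = 123281.25 + 515.91 + 446.46 = 124243.62

FCA price: AUD 124243.62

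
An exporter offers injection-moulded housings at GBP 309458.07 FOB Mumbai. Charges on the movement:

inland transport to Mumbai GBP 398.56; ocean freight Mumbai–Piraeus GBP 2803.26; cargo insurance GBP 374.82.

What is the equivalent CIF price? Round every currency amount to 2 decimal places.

CIF price: GBP 312636.15

Not relevant to the conversion: inland to port — on the seller under both FOB and CIF; already in the FOB price and stays in the CIF price.
From FOB to CIF, the seller additionally bears: freight, insurance.
CIF price = 309458.07 + 2803.26 + 374.82 = 312636.15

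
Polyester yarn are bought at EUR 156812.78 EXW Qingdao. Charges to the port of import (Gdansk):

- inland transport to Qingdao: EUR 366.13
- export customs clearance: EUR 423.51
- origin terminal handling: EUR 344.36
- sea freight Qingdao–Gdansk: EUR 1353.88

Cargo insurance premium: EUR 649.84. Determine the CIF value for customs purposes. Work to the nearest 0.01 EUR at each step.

CIF = EXW price + pre-shipment costs + freight + insurance
CIF = 156812.78 + 366.13 + 423.51 + 344.36 + 1353.88 + 649.84 = 159950.50

CIF value: EUR 159950.50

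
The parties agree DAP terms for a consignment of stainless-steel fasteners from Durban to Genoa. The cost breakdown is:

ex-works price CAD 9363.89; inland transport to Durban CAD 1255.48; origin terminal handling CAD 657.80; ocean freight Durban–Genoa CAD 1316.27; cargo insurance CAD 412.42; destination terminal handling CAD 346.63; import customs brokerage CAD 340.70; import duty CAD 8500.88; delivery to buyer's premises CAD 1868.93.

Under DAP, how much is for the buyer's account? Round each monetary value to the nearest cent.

DAP: the seller bears all costs to the named destination except import duty and clearance.
Seller's account: goods 9363.89 + inland to port 1255.48 + origin terminal 657.80 + freight 1316.27 + insurance 412.42 + destination terminal 346.63 + delivery 1868.93 = 15221.42
Buyer's account: brokerage 340.70 + duty 8500.88 = 8841.58

Buyer's account: CAD 8841.58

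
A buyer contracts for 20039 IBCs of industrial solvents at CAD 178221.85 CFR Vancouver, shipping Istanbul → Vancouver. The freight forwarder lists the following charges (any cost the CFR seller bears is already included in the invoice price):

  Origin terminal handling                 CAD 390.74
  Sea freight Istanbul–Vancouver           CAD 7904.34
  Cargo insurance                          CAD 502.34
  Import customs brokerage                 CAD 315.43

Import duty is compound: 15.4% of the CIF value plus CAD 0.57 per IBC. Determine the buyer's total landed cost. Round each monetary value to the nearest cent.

Total landed cost: CAD 217985.38

CFR: the seller pays costs through ocean freight to the destination port, but not insurance.
Already in the invoice (seller's account under CFR): origin terminal, freight — exclude.
CIF value = CFR price + insurance = 178221.85 + 502.34 = 178724.19
Ad valorem component: 178724.19 × 15.4% = 27523.53
Specific component: 20039 × 0.57 = 11422.23
Import duty = 27523.53 + 11422.23 = 38945.76
Buyer bears: insurance 502.34 + brokerage 315.43 + duty 38945.76 = 39763.53
Landed cost = invoice 178221.85 + 39763.53 = 217985.38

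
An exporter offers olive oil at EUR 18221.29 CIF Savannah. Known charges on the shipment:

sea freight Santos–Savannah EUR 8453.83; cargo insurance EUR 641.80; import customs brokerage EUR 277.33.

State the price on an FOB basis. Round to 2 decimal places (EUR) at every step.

Not relevant to the conversion: brokerage — on the buyer under both terms; not part of either seller's price.
From CIF to FOB, the seller no longer bears: freight, insurance.
FOB price = 18221.29 − 8453.83 − 641.80 = 9125.66

FOB price: EUR 9125.66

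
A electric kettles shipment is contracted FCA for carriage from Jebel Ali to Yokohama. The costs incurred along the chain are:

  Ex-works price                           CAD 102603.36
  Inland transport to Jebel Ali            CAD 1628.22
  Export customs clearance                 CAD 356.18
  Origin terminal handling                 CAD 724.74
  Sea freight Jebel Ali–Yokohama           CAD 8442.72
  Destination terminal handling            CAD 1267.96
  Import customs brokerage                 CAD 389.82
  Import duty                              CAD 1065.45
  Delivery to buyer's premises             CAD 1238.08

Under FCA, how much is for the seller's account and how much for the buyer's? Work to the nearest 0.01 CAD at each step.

Seller: CAD 104587.76; buyer: CAD 13128.77

FCA: the seller delivers export-cleared goods to the carrier; the buyer bears costs from that point.
Seller's account: goods 102603.36 + inland to port 1628.22 + export clearance 356.18 = 104587.76
Buyer's account: origin terminal 724.74 + freight 8442.72 + destination terminal 1267.96 + brokerage 389.82 + duty 1065.45 + delivery 1238.08 = 13128.77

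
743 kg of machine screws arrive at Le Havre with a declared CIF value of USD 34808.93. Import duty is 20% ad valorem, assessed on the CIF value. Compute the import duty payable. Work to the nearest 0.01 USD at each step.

Import duty = 34808.93 × 20% = 6961.79

Import duty: USD 6961.79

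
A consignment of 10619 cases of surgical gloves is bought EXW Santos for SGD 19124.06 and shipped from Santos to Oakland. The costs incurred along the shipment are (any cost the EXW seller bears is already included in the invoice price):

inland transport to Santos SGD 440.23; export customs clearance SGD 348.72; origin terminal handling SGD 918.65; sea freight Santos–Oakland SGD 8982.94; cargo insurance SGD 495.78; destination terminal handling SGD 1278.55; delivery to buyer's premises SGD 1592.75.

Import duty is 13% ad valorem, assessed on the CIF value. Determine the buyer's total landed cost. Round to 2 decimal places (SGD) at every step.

Total landed cost: SGD 37122.03

EXW: the seller makes goods available at their premises; the buyer bears all onward costs.
CIF value = EXW price + inland to port + export clearance + origin terminal + freight + insurance = 19124.06 + 440.23 + 348.72 + 918.65 + 8982.94 + 495.78 = 30310.38
Import duty = 30310.38 × 13% = 3940.35
Buyer bears: inland to port 440.23 + export clearance 348.72 + origin terminal 918.65 + freight 8982.94 + insurance 495.78 + destination terminal 1278.55 + delivery 1592.75 + duty 3940.35 = 17997.97
Landed cost = invoice 19124.06 + 17997.97 = 37122.03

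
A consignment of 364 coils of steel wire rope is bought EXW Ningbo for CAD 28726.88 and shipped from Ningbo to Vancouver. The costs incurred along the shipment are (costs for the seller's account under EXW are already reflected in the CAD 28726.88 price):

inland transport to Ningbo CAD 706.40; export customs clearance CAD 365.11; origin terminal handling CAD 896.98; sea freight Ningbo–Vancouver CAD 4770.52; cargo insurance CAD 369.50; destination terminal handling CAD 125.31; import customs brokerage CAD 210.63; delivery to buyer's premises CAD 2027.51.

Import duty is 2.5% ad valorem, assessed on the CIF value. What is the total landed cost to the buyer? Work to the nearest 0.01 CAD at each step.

EXW: the seller makes goods available at their premises; the buyer bears all onward costs.
CIF value = EXW price + inland to port + export clearance + origin terminal + freight + insurance = 28726.88 + 706.40 + 365.11 + 896.98 + 4770.52 + 369.50 = 35835.39
Import duty = 35835.39 × 2.5% = 895.88
Buyer bears: inland to port 706.40 + export clearance 365.11 + origin terminal 896.98 + freight 4770.52 + insurance 369.50 + destination terminal 125.31 + brokerage 210.63 + delivery 2027.51 + duty 895.88 = 10367.84
Landed cost = invoice 28726.88 + 10367.84 = 39094.72

Total landed cost: CAD 39094.72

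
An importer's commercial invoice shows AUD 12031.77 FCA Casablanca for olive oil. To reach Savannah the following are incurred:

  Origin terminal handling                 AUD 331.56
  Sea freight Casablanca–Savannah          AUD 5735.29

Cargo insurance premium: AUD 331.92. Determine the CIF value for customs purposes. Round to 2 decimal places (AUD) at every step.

CIF value: AUD 18430.54

CIF = FCA price + pre-shipment costs + freight + insurance
CIF = 12031.77 + 331.56 + 5735.29 + 331.92 = 18430.54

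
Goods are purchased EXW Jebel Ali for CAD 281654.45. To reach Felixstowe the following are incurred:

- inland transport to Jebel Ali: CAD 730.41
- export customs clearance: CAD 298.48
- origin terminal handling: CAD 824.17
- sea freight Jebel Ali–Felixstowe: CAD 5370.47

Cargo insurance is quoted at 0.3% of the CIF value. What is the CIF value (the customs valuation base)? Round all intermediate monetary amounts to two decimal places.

CIF value: CAD 289747.22

Let C be the CIF value. C = EXW price + pre-shipment costs + freight + 0.3% × C
C − 0.3% × C = 281654.45 + 730.41 + 298.48 + 824.17 + 5370.47
0.997 × C = 288877.98
C = 288877.98 / 0.997 = 289747.22
Insurance premium = 0.3% × 289747.22 = 869.24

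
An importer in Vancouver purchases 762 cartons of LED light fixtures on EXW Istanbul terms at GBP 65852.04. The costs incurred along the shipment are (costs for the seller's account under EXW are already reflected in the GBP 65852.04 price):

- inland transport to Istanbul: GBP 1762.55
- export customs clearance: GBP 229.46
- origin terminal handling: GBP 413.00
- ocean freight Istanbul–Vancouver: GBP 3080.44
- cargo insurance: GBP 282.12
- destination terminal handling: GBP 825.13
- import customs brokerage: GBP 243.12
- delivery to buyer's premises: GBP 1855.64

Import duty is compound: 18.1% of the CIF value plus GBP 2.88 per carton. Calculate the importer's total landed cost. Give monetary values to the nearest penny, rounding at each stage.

EXW: the seller makes goods available at their premises; the buyer bears all onward costs.
CIF value = EXW price + inland to port + export clearance + origin terminal + freight + insurance = 65852.04 + 1762.55 + 229.46 + 413.00 + 3080.44 + 282.12 = 71619.61
Ad valorem component: 71619.61 × 18.1% = 12963.15
Specific component: 762 × 2.88 = 2194.56
Import duty = 12963.15 + 2194.56 = 15157.71
Buyer bears: inland to port 1762.55 + export clearance 229.46 + origin terminal 413.00 + freight 3080.44 + insurance 282.12 + destination terminal 825.13 + brokerage 243.12 + delivery 1855.64 + duty 15157.71 = 23849.17
Landed cost = invoice 65852.04 + 23849.17 = 89701.21

Total landed cost: GBP 89701.21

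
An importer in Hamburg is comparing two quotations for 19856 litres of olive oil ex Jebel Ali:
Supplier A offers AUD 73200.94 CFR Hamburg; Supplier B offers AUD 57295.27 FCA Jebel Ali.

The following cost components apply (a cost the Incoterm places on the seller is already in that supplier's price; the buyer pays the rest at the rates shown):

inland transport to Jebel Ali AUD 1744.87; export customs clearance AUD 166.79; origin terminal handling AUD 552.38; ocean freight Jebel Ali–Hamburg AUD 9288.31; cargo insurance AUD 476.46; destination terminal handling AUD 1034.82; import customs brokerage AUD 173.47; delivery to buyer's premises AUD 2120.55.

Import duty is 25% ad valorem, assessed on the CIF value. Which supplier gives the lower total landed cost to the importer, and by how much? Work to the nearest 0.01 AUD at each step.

Supplier A (CFR):
CIF value = CFR price + insurance = 73200.94 + 476.46 = 73677.40
Import duty = 73677.40 × 25% = 18419.35
Buyer bears (A): 476.46 + 1034.82 + 173.47 + 2120.55 = 3805.30
Landed cost (A) = invoice 73200.94 + 3805.30 + duty 18419.35 = 95425.59
Supplier B (FCA):
CIF value = FCA price + origin terminal + freight + insurance = 57295.27 + 552.38 + 9288.31 + 476.46 = 67612.42
Import duty = 67612.42 × 25% = 16903.11
Buyer bears (B): 552.38 + 9288.31 + 476.46 + 1034.82 + 173.47 + 2120.55 = 13645.99
Landed cost (B) = invoice 57295.27 + 13645.99 + duty 16903.11 = 87844.37
Difference = |95425.59 − 87844.37| = 7581.22

Supplier B is cheaper by AUD 7581.22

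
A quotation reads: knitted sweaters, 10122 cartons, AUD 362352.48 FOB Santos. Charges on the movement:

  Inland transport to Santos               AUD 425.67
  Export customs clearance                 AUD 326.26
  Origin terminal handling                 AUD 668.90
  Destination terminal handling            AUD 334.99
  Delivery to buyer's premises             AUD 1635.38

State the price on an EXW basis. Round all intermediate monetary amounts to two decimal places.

EXW price: AUD 360931.65

Not relevant to the conversion: destination terminal, delivery — on the buyer under both terms; not part of either seller's price.
From FOB to EXW, the seller no longer bears: inland to port, export clearance, origin terminal.
EXW price = 362352.48 − 425.67 − 326.26 − 668.90 = 360931.65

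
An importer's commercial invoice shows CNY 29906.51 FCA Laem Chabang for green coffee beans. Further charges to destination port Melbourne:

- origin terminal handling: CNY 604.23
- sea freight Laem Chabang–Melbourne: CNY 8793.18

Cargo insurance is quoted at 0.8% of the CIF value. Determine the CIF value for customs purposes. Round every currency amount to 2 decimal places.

CIF value: CNY 39620.89

Let C be the CIF value. C = FCA price + pre-shipment costs + freight + 0.8% × C
C − 0.8% × C = 29906.51 + 604.23 + 8793.18
0.992 × C = 39303.92
C = 39303.92 / 0.992 = 39620.89
Insurance premium = 0.8% × 39620.89 = 316.97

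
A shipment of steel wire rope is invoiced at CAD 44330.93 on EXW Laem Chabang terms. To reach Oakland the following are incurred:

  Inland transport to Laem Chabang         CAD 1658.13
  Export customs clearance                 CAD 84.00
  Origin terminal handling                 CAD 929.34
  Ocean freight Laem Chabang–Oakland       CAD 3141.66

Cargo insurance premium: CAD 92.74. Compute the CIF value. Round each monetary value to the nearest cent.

CIF = EXW price + pre-shipment costs + freight + insurance
CIF = 44330.93 + 1658.13 + 84.00 + 929.34 + 3141.66 + 92.74 = 50236.80

CIF value: CAD 50236.80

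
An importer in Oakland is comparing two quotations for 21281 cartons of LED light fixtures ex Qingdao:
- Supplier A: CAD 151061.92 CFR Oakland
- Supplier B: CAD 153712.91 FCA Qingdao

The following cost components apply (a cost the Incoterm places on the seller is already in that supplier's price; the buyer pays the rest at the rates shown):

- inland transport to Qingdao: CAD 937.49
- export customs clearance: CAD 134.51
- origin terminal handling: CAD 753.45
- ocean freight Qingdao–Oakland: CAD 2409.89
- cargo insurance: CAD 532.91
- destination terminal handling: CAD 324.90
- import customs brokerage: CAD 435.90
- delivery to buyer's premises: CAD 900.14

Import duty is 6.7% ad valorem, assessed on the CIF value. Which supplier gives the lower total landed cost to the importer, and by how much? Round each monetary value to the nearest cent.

Supplier A is cheaper by CAD 6203.89

Supplier A (CFR):
CIF value = CFR price + insurance = 151061.92 + 532.91 = 151594.83
Import duty = 151594.83 × 6.7% = 10156.85
Buyer bears (A): 532.91 + 324.90 + 435.90 + 900.14 = 2193.85
Landed cost (A) = invoice 151061.92 + 2193.85 + duty 10156.85 = 163412.62
Supplier B (FCA):
CIF value = FCA price + origin terminal + freight + insurance = 153712.91 + 753.45 + 2409.89 + 532.91 = 157409.16
Import duty = 157409.16 × 6.7% = 10546.41
Buyer bears (B): 753.45 + 2409.89 + 532.91 + 324.90 + 435.90 + 900.14 = 5357.19
Landed cost (B) = invoice 153712.91 + 5357.19 + duty 10546.41 = 169616.51
Difference = |163412.62 − 169616.51| = 6203.89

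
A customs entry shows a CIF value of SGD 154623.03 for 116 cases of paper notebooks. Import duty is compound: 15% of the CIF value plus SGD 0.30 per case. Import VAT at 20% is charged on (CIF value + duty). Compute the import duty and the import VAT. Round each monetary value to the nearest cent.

Import duty: SGD 23228.25; import VAT: SGD 35570.26

Ad valorem component: 154623.03 × 15% = 23193.45
Specific component: 116 × 0.30 = 34.80
Import duty = 23193.45 + 34.80 = 23228.25
VAT base = CIF + duty = 154623.03 + 23228.25 = 177851.28
Import VAT = 177851.28 × 20% = 35570.26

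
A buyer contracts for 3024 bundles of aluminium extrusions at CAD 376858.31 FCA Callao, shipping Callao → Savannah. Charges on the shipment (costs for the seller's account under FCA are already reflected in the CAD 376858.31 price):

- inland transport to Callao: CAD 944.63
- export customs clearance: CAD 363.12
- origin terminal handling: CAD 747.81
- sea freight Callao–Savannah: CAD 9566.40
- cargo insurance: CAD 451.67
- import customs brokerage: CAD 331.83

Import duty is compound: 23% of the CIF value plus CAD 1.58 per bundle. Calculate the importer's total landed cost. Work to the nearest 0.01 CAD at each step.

Total landed cost: CAD 481887.50

FCA: the seller delivers export-cleared goods to the carrier; the buyer bears costs from that point.
Already in the invoice (seller's account under FCA): inland to port, export clearance — exclude.
CIF value = FCA price + origin terminal + freight + insurance = 376858.31 + 747.81 + 9566.40 + 451.67 = 387624.19
Ad valorem component: 387624.19 × 23% = 89153.56
Specific component: 3024 × 1.58 = 4777.92
Import duty = 89153.56 + 4777.92 = 93931.48
Buyer bears: origin terminal 747.81 + freight 9566.40 + insurance 451.67 + brokerage 331.83 + duty 93931.48 = 105029.19
Landed cost = invoice 376858.31 + 105029.19 = 481887.50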